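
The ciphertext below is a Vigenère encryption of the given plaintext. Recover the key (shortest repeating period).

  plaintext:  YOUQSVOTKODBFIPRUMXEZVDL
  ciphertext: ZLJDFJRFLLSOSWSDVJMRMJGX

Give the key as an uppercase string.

BXPNNODM

  i= 0: Z-Y =  1 → B
  i= 1: L-O = 23 → X
  i= 2: J-U = 15 → P
  i= 3: D-Q = 13 → N
  i= 4: F-S = 13 → N
  i= 5: J-V = 14 → O
  i= 6: R-O =  3 → D
  i= 7: F-T = 12 → M
  i= 8: L-K =  1 → B
  i= 9: L-O = 23 → X
  i=10: S-D = 15 → P
  i=11: O-B = 13 → N
  i=12: S-F = 13 → N
  i=13: W-I = 14 → O
  i=14: S-P =  3 → D
  i=15: D-R = 12 → M
  i=16: V-U =  1 → B
  i=17: J-M = 23 → X
  i=18: M-X = 15 → P
  i=19: R-E = 13 → N
  i=20: M-Z = 13 → N
  i=21: J-V = 14 → O
  i=22: G-D =  3 → D
  i=23: X-L = 12 → M
  shifts repeat with period 8: BXPNNODM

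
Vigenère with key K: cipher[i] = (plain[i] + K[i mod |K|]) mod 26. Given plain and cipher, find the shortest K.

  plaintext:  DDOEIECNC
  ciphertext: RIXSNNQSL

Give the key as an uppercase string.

OFJ

  i= 0: R-D = 14 → O
  i= 1: I-D =  5 → F
  i= 2: X-O =  9 → J
  i= 3: S-E = 14 → O
  i= 4: N-I =  5 → F
  i= 5: N-E =  9 → J
  i= 6: Q-C = 14 → O
  i= 7: S-N =  5 → F
  i= 8: L-C =  9 → J
  shifts repeat with period 3: OFJ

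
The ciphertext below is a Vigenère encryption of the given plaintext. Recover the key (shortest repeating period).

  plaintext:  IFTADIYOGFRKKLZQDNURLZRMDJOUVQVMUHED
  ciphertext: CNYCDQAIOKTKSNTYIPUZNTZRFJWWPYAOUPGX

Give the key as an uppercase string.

  i= 0: C-I = 20 → U
  i= 1: N-F =  8 → I
  i= 2: Y-T =  5 → F
  i= 3: C-A =  2 → C
  i= 4: D-D =  0 → A
  i= 5: Q-I =  8 → I
  i= 6: A-Y =  2 → C
  i= 7: I-O = 20 → U
  i= 8: O-G =  8 → I
  i= 9: K-F =  5 → F
  i=10: T-R =  2 → C
  i=11: K-K =  0 → A
  i=12: S-K =  8 → I
  i=13: N-L =  2 → C
  i=14: T-Z = 20 → U
  i=15: Y-Q =  8 → I
  i=16: I-D =  5 → F
  i=17: P-N =  2 → C
  i=18: U-U =  0 → A
  i=19: Z-R =  8 → I
  i=20: N-L =  2 → C
  i=21: T-Z = 20 → U
  i=22: Z-R =  8 → I
  i=23: R-M =  5 → F
  i=24: F-D =  2 → C
  i=25: J-J =  0 → A
  i=26: W-O =  8 → I
  i=27: W-U =  2 → C
  i=28: P-V = 20 → U
  i=29: Y-Q =  8 → I
  i=30: A-V =  5 → F
  i=31: O-M =  2 → C
  i=32: U-U =  0 → A
  i=33: P-H =  8 → I
  i=34: G-E =  2 → C
  i=35: X-D = 20 → U
  shifts repeat with period 7: UIFCAIC

UIFCAIC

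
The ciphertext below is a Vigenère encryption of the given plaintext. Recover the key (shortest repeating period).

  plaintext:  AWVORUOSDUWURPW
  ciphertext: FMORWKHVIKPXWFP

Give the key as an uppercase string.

FQTD

  i= 0: F-A =  5 → F
  i= 1: M-W = 16 → Q
  i= 2: O-V = 19 → T
  i= 3: R-O =  3 → D
  i= 4: W-R =  5 → F
  i= 5: K-U = 16 → Q
  i= 6: H-O = 19 → T
  i= 7: V-S =  3 → D
  i= 8: I-D =  5 → F
  i= 9: K-U = 16 → Q
  i=10: P-W = 19 → T
  i=11: X-U =  3 → D
  i=12: W-R =  5 → F
  i=13: F-P = 16 → Q
  i=14: P-W = 19 → T
  shifts repeat with period 4: FQTD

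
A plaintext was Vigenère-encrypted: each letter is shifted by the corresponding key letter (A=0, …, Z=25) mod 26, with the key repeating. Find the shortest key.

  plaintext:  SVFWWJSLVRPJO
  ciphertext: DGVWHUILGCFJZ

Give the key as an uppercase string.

LLQA

  i= 0: D-S = 11 → L
  i= 1: G-V = 11 → L
  i= 2: V-F = 16 → Q
  i= 3: W-W =  0 → A
  i= 4: H-W = 11 → L
  i= 5: U-J = 11 → L
  i= 6: I-S = 16 → Q
  i= 7: L-L =  0 → A
  i= 8: G-V = 11 → L
  i= 9: C-R = 11 → L
  i=10: F-P = 16 → Q
  i=11: J-J =  0 → A
  i=12: Z-O = 11 → L
  shifts repeat with period 4: LLQA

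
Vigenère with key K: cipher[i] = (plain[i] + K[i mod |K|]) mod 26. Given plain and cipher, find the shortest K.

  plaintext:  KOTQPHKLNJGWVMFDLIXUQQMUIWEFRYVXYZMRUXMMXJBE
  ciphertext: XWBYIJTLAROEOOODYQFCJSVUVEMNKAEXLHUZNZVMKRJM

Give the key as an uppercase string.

NIIITCJA

  i= 0: X-K = 13 → N
  i= 1: W-O =  8 → I
  i= 2: B-T =  8 → I
  i= 3: Y-Q =  8 → I
  i= 4: I-P = 19 → T
  i= 5: J-H =  2 → C
  i= 6: T-K =  9 → J
  i= 7: L-L =  0 → A
  i= 8: A-N = 13 → N
  i= 9: R-J =  8 → I
  i=10: O-G =  8 → I
  i=11: E-W =  8 → I
  i=12: O-V = 19 → T
  i=13: O-M =  2 → C
  i=14: O-F =  9 → J
  i=15: D-D =  0 → A
  i=16: Y-L = 13 → N
  i=17: Q-I =  8 → I
  i=18: F-X =  8 → I
  i=19: C-U =  8 → I
  i=20: J-Q = 19 → T
  i=21: S-Q =  2 → C
  i=22: V-M =  9 → J
  i=23: U-U =  0 → A
  i=24: V-I = 13 → N
  i=25: E-W =  8 → I
  i=26: M-E =  8 → I
  i=27: N-F =  8 → I
  i=28: K-R = 19 → T
  i=29: A-Y =  2 → C
  i=30: E-V =  9 → J
  i=31: X-X =  0 → A
  i=32: L-Y = 13 → N
  i=33: H-Z =  8 → I
  i=34: U-M =  8 → I
  i=35: Z-R =  8 → I
  i=36: N-U = 19 → T
  i=37: Z-X =  2 → C
  i=38: V-M =  9 → J
  i=39: M-M =  0 → A
  i=40: K-X = 13 → N
  i=41: R-J =  8 → I
  i=42: J-B =  8 → I
  i=43: M-E =  8 → I
  shifts repeat with period 8: NIIITCJA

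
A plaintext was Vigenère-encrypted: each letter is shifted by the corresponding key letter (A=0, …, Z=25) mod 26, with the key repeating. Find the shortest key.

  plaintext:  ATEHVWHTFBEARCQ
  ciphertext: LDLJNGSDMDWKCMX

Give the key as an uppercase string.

  i= 0: L-A = 11 → L
  i= 1: D-T = 10 → K
  i= 2: L-E =  7 → H
  i= 3: J-H =  2 → C
  i= 4: N-V = 18 → S
  i= 5: G-W = 10 → K
  i= 6: S-H = 11 → L
  i= 7: D-T = 10 → K
  i= 8: M-F =  7 → H
  i= 9: D-B =  2 → C
  i=10: W-E = 18 → S
  i=11: K-A = 10 → K
  i=12: C-R = 11 → L
  i=13: M-C = 10 → K
  i=14: X-Q =  7 → H
  shifts repeat with period 6: LKHCSK

LKHCSK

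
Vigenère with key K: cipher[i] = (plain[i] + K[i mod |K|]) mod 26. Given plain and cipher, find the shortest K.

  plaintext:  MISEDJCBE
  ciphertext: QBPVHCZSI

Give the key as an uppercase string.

ETXR

  i= 0: Q-M =  4 → E
  i= 1: B-I = 19 → T
  i= 2: P-S = 23 → X
  i= 3: V-E = 17 → R
  i= 4: H-D =  4 → E
  i= 5: C-J = 19 → T
  i= 6: Z-C = 23 → X
  i= 7: S-B = 17 → R
  i= 8: I-E =  4 → E
  shifts repeat with period 4: ETXR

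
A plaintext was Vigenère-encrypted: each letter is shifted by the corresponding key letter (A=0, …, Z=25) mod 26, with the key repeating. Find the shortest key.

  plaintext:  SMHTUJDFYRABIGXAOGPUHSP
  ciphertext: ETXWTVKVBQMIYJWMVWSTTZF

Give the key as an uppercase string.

MHQDZ

  i= 0: E-S = 12 → M
  i= 1: T-M =  7 → H
  i= 2: X-H = 16 → Q
  i= 3: W-T =  3 → D
  i= 4: T-U = 25 → Z
  i= 5: V-J = 12 → M
  i= 6: K-D =  7 → H
  i= 7: V-F = 16 → Q
  i= 8: B-Y =  3 → D
  i= 9: Q-R = 25 → Z
  i=10: M-A = 12 → M
  i=11: I-B =  7 → H
  i=12: Y-I = 16 → Q
  i=13: J-G =  3 → D
  i=14: W-X = 25 → Z
  i=15: M-A = 12 → M
  i=16: V-O =  7 → H
  i=17: W-G = 16 → Q
  i=18: S-P =  3 → D
  i=19: T-U = 25 → Z
  i=20: T-H = 12 → M
  i=21: Z-S =  7 → H
  i=22: F-P = 16 → Q
  shifts repeat with period 5: MHQDZ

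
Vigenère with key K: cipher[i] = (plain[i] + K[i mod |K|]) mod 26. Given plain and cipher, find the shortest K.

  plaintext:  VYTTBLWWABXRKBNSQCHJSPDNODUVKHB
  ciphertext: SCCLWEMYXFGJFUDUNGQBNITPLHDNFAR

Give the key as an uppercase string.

XEJSVTQC

  i= 0: S-V = 23 → X
  i= 1: C-Y =  4 → E
  i= 2: C-T =  9 → J
  i= 3: L-T = 18 → S
  i= 4: W-B = 21 → V
  i= 5: E-L = 19 → T
  i= 6: M-W = 16 → Q
  i= 7: Y-W =  2 → C
  i= 8: X-A = 23 → X
  i= 9: F-B =  4 → E
  i=10: G-X =  9 → J
  i=11: J-R = 18 → S
  i=12: F-K = 21 → V
  i=13: U-B = 19 → T
  i=14: D-N = 16 → Q
  i=15: U-S =  2 → C
  i=16: N-Q = 23 → X
  i=17: G-C =  4 → E
  i=18: Q-H =  9 → J
  i=19: B-J = 18 → S
  i=20: N-S = 21 → V
  i=21: I-P = 19 → T
  i=22: T-D = 16 → Q
  i=23: P-N =  2 → C
  i=24: L-O = 23 → X
  i=25: H-D =  4 → E
  i=26: D-U =  9 → J
  i=27: N-V = 18 → S
  i=28: F-K = 21 → V
  i=29: A-H = 19 → T
  i=30: R-B = 16 → Q
  shifts repeat with period 8: XEJSVTQC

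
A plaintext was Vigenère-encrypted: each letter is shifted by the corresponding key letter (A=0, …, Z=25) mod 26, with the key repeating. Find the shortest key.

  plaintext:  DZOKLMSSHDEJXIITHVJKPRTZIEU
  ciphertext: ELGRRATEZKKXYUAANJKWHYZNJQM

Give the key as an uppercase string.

  i= 0: E-D =  1 → B
  i= 1: L-Z = 12 → M
  i= 2: G-O = 18 → S
  i= 3: R-K =  7 → H
  i= 4: R-L =  6 → G
  i= 5: A-M = 14 → O
  i= 6: T-S =  1 → B
  i= 7: E-S = 12 → M
  i= 8: Z-H = 18 → S
  i= 9: K-D =  7 → H
  i=10: K-E =  6 → G
  i=11: X-J = 14 → O
  i=12: Y-X =  1 → B
  i=13: U-I = 12 → M
  i=14: A-I = 18 → S
  i=15: A-T =  7 → H
  i=16: N-H =  6 → G
  i=17: J-V = 14 → O
  i=18: K-J =  1 → B
  i=19: W-K = 12 → M
  i=20: H-P = 18 → S
  i=21: Y-R =  7 → H
  i=22: Z-T =  6 → G
  i=23: N-Z = 14 → O
  i=24: J-I =  1 → B
  i=25: Q-E = 12 → M
  i=26: M-U = 18 → S
  shifts repeat with period 6: BMSHGO

BMSHGO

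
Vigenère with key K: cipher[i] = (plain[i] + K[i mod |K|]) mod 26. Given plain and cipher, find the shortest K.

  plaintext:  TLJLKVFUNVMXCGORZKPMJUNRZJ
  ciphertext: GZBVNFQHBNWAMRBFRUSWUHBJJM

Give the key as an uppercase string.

NOSKDKL

  i= 0: G-T = 13 → N
  i= 1: Z-L = 14 → O
  i= 2: B-J = 18 → S
  i= 3: V-L = 10 → K
  i= 4: N-K =  3 → D
  i= 5: F-V = 10 → K
  i= 6: Q-F = 11 → L
  i= 7: H-U = 13 → N
  i= 8: B-N = 14 → O
  i= 9: N-V = 18 → S
  i=10: W-M = 10 → K
  i=11: A-X =  3 → D
  i=12: M-C = 10 → K
  i=13: R-G = 11 → L
  i=14: B-O = 13 → N
  i=15: F-R = 14 → O
  i=16: R-Z = 18 → S
  i=17: U-K = 10 → K
  i=18: S-P =  3 → D
  i=19: W-M = 10 → K
  i=20: U-J = 11 → L
  i=21: H-U = 13 → N
  i=22: B-N = 14 → O
  i=23: J-R = 18 → S
  i=24: J-Z = 10 → K
  i=25: M-J =  3 → D
  shifts repeat with period 7: NOSKDKL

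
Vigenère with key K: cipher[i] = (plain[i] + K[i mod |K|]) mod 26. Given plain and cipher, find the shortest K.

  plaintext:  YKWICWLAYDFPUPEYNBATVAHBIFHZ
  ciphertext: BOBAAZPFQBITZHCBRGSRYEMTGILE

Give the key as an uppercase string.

  i= 0: B-Y =  3 → D
  i= 1: O-K =  4 → E
  i= 2: B-W =  5 → F
  i= 3: A-I = 18 → S
  i= 4: A-C = 24 → Y
  i= 5: Z-W =  3 → D
  i= 6: P-L =  4 → E
  i= 7: F-A =  5 → F
  i= 8: Q-Y = 18 → S
  i= 9: B-D = 24 → Y
  i=10: I-F =  3 → D
  i=11: T-P =  4 → E
  i=12: Z-U =  5 → F
  i=13: H-P = 18 → S
  i=14: C-E = 24 → Y
  i=15: B-Y =  3 → D
  i=16: R-N =  4 → E
  i=17: G-B =  5 → F
  i=18: S-A = 18 → S
  i=19: R-T = 24 → Y
  i=20: Y-V =  3 → D
  i=21: E-A =  4 → E
  i=22: M-H =  5 → F
  i=23: T-B = 18 → S
  i=24: G-I = 24 → Y
  i=25: I-F =  3 → D
  i=26: L-H =  4 → E
  i=27: E-Z =  5 → F
  shifts repeat with period 5: DEFSY

DEFSY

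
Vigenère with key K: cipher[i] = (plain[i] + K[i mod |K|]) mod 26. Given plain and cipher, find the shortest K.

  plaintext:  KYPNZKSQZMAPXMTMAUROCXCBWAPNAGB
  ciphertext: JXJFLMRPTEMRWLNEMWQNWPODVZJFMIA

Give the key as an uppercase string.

  i= 0: J-K = 25 → Z
  i= 1: X-Y = 25 → Z
  i= 2: J-P = 20 → U
  i= 3: F-N = 18 → S
  i= 4: L-Z = 12 → M
  i= 5: M-K =  2 → C
  i= 6: R-S = 25 → Z
  i= 7: P-Q = 25 → Z
  i= 8: T-Z = 20 → U
  i= 9: E-M = 18 → S
  i=10: M-A = 12 → M
  i=11: R-P =  2 → C
  i=12: W-X = 25 → Z
  i=13: L-M = 25 → Z
  i=14: N-T = 20 → U
  i=15: E-M = 18 → S
  i=16: M-A = 12 → M
  i=17: W-U =  2 → C
  i=18: Q-R = 25 → Z
  i=19: N-O = 25 → Z
  i=20: W-C = 20 → U
  i=21: P-X = 18 → S
  i=22: O-C = 12 → M
  i=23: D-B =  2 → C
  i=24: V-W = 25 → Z
  i=25: Z-A = 25 → Z
  i=26: J-P = 20 → U
  i=27: F-N = 18 → S
  i=28: M-A = 12 → M
  i=29: I-G =  2 → C
  i=30: A-B = 25 → Z
  shifts repeat with period 6: ZZUSMC

ZZUSMC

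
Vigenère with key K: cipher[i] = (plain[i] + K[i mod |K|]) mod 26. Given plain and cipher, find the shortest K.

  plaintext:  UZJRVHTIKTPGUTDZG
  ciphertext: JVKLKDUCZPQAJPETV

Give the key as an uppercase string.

PWBU

  i= 0: J-U = 15 → P
  i= 1: V-Z = 22 → W
  i= 2: K-J =  1 → B
  i= 3: L-R = 20 → U
  i= 4: K-V = 15 → P
  i= 5: D-H = 22 → W
  i= 6: U-T =  1 → B
  i= 7: C-I = 20 → U
  i= 8: Z-K = 15 → P
  i= 9: P-T = 22 → W
  i=10: Q-P =  1 → B
  i=11: A-G = 20 → U
  i=12: J-U = 15 → P
  i=13: P-T = 22 → W
  i=14: E-D =  1 → B
  i=15: T-Z = 20 → U
  i=16: V-G = 15 → P
  shifts repeat with period 4: PWBU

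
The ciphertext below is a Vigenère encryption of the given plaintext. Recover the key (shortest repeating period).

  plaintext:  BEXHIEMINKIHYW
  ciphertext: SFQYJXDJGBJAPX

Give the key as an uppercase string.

  i= 0: S-B = 17 → R
  i= 1: F-E =  1 → B
  i= 2: Q-X = 19 → T
  i= 3: Y-H = 17 → R
  i= 4: J-I =  1 → B
  i= 5: X-E = 19 → T
  i= 6: D-M = 17 → R
  i= 7: J-I =  1 → B
  i= 8: G-N = 19 → T
  i= 9: B-K = 17 → R
  i=10: J-I =  1 → B
  i=11: A-H = 19 → T
  i=12: P-Y = 17 → R
  i=13: X-W =  1 → B
  shifts repeat with period 3: RBT

RBT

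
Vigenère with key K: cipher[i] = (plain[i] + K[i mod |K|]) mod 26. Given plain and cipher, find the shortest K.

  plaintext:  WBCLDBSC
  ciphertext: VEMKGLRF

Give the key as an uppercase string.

ZDK

  i= 0: V-W = 25 → Z
  i= 1: E-B =  3 → D
  i= 2: M-C = 10 → K
  i= 3: K-L = 25 → Z
  i= 4: G-D =  3 → D
  i= 5: L-B = 10 → K
  i= 6: R-S = 25 → Z
  i= 7: F-C =  3 → D
  shifts repeat with period 3: ZDK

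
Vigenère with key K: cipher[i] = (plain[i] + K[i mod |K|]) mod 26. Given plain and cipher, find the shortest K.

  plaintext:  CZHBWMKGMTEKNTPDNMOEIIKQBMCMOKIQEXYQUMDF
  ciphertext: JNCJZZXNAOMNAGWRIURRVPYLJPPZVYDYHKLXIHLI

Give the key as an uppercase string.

HOVIDNN

  i= 0: J-C =  7 → H
  i= 1: N-Z = 14 → O
  i= 2: C-H = 21 → V
  i= 3: J-B =  8 → I
  i= 4: Z-W =  3 → D
  i= 5: Z-M = 13 → N
  i= 6: X-K = 13 → N
  i= 7: N-G =  7 → H
  i= 8: A-M = 14 → O
  i= 9: O-T = 21 → V
  i=10: M-E =  8 → I
  i=11: N-K =  3 → D
  i=12: A-N = 13 → N
  i=13: G-T = 13 → N
  i=14: W-P =  7 → H
  i=15: R-D = 14 → O
  i=16: I-N = 21 → V
  i=17: U-M =  8 → I
  i=18: R-O =  3 → D
  i=19: R-E = 13 → N
  i=20: V-I = 13 → N
  i=21: P-I =  7 → H
  i=22: Y-K = 14 → O
  i=23: L-Q = 21 → V
  i=24: J-B =  8 → I
  i=25: P-M =  3 → D
  i=26: P-C = 13 → N
  i=27: Z-M = 13 → N
  i=28: V-O =  7 → H
  i=29: Y-K = 14 → O
  i=30: D-I = 21 → V
  i=31: Y-Q =  8 → I
  i=32: H-E =  3 → D
  i=33: K-X = 13 → N
  i=34: L-Y = 13 → N
  i=35: X-Q =  7 → H
  i=36: I-U = 14 → O
  i=37: H-M = 21 → V
  i=38: L-D =  8 → I
  i=39: I-F =  3 → D
  shifts repeat with period 7: HOVIDNN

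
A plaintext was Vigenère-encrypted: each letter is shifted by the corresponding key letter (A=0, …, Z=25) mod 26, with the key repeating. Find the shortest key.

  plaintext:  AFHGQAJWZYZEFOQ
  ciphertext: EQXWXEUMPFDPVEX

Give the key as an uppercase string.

ELQQH

  i= 0: E-A =  4 → E
  i= 1: Q-F = 11 → L
  i= 2: X-H = 16 → Q
  i= 3: W-G = 16 → Q
  i= 4: X-Q =  7 → H
  i= 5: E-A =  4 → E
  i= 6: U-J = 11 → L
  i= 7: M-W = 16 → Q
  i= 8: P-Z = 16 → Q
  i= 9: F-Y =  7 → H
  i=10: D-Z =  4 → E
  i=11: P-E = 11 → L
  i=12: V-F = 16 → Q
  i=13: E-O = 16 → Q
  i=14: X-Q =  7 → H
  shifts repeat with period 5: ELQQH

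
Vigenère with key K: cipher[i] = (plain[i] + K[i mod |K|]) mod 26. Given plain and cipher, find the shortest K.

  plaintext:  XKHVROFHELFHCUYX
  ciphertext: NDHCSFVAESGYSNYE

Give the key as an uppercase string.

QTAHBR

  i= 0: N-X = 16 → Q
  i= 1: D-K = 19 → T
  i= 2: H-H =  0 → A
  i= 3: C-V =  7 → H
  i= 4: S-R =  1 → B
  i= 5: F-O = 17 → R
  i= 6: V-F = 16 → Q
  i= 7: A-H = 19 → T
  i= 8: E-E =  0 → A
  i= 9: S-L =  7 → H
  i=10: G-F =  1 → B
  i=11: Y-H = 17 → R
  i=12: S-C = 16 → Q
  i=13: N-U = 19 → T
  i=14: Y-Y =  0 → A
  i=15: E-X =  7 → H
  shifts repeat with period 6: QTAHBR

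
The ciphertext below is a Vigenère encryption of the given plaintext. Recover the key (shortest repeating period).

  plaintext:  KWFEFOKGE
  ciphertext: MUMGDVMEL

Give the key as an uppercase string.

  i= 0: M-K =  2 → C
  i= 1: U-W = 24 → Y
  i= 2: M-F =  7 → H
  i= 3: G-E =  2 → C
  i= 4: D-F = 24 → Y
  i= 5: V-O =  7 → H
  i= 6: M-K =  2 → C
  i= 7: E-G = 24 → Y
  i= 8: L-E =  7 → H
  shifts repeat with period 3: CYH

CYH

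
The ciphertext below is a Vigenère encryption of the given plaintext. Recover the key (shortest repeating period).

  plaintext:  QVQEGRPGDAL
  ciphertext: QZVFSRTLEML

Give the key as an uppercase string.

AEFBM

  i= 0: Q-Q =  0 → A
  i= 1: Z-V =  4 → E
  i= 2: V-Q =  5 → F
  i= 3: F-E =  1 → B
  i= 4: S-G = 12 → M
  i= 5: R-R =  0 → A
  i= 6: T-P =  4 → E
  i= 7: L-G =  5 → F
  i= 8: E-D =  1 → B
  i= 9: M-A = 12 → M
  i=10: L-L =  0 → A
  shifts repeat with period 5: AEFBM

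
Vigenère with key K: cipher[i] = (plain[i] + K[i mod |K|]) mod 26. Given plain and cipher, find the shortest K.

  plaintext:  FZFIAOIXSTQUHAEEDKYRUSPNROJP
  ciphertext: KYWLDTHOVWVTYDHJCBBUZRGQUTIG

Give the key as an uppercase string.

FZRDD

  i= 0: K-F =  5 → F
  i= 1: Y-Z = 25 → Z
  i= 2: W-F = 17 → R
  i= 3: L-I =  3 → D
  i= 4: D-A =  3 → D
  i= 5: T-O =  5 → F
  i= 6: H-I = 25 → Z
  i= 7: O-X = 17 → R
  i= 8: V-S =  3 → D
  i= 9: W-T =  3 → D
  i=10: V-Q =  5 → F
  i=11: T-U = 25 → Z
  i=12: Y-H = 17 → R
  i=13: D-A =  3 → D
  i=14: H-E =  3 → D
  i=15: J-E =  5 → F
  i=16: C-D = 25 → Z
  i=17: B-K = 17 → R
  i=18: B-Y =  3 → D
  i=19: U-R =  3 → D
  i=20: Z-U =  5 → F
  i=21: R-S = 25 → Z
  i=22: G-P = 17 → R
  i=23: Q-N =  3 → D
  i=24: U-R =  3 → D
  i=25: T-O =  5 → F
  i=26: I-J = 25 → Z
  i=27: G-P = 17 → R
  shifts repeat with period 5: FZRDD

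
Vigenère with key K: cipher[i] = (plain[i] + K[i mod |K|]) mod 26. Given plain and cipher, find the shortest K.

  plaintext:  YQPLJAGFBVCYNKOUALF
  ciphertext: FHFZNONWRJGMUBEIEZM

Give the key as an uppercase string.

  i= 0: F-Y =  7 → H
  i= 1: H-Q = 17 → R
  i= 2: F-P = 16 → Q
  i= 3: Z-L = 14 → O
  i= 4: N-J =  4 → E
  i= 5: O-A = 14 → O
  i= 6: N-G =  7 → H
  i= 7: W-F = 17 → R
  i= 8: R-B = 16 → Q
  i= 9: J-V = 14 → O
  i=10: G-C =  4 → E
  i=11: M-Y = 14 → O
  i=12: U-N =  7 → H
  i=13: B-K = 17 → R
  i=14: E-O = 16 → Q
  i=15: I-U = 14 → O
  i=16: E-A =  4 → E
  i=17: Z-L = 14 → O
  i=18: M-F =  7 → H
  shifts repeat with period 6: HRQOEO

HRQOEO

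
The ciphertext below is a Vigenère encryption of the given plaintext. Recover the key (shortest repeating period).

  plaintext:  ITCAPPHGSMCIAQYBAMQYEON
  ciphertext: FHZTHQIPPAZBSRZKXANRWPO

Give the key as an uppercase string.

XOXTSBBJ

  i= 0: F-I = 23 → X
  i= 1: H-T = 14 → O
  i= 2: Z-C = 23 → X
  i= 3: T-A = 19 → T
  i= 4: H-P = 18 → S
  i= 5: Q-P =  1 → B
  i= 6: I-H =  1 → B
  i= 7: P-G =  9 → J
  i= 8: P-S = 23 → X
  i= 9: A-M = 14 → O
  i=10: Z-C = 23 → X
  i=11: B-I = 19 → T
  i=12: S-A = 18 → S
  i=13: R-Q =  1 → B
  i=14: Z-Y =  1 → B
  i=15: K-B =  9 → J
  i=16: X-A = 23 → X
  i=17: A-M = 14 → O
  i=18: N-Q = 23 → X
  i=19: R-Y = 19 → T
  i=20: W-E = 18 → S
  i=21: P-O =  1 → B
  i=22: O-N =  1 → B
  shifts repeat with period 8: XOXTSBBJ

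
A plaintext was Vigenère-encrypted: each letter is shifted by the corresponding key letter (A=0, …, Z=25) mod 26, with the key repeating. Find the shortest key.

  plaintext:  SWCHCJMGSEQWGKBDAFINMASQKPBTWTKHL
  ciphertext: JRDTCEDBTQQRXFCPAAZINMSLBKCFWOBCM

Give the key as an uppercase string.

  i= 0: J-S = 17 → R
  i= 1: R-W = 21 → V
  i= 2: D-C =  1 → B
  i= 3: T-H = 12 → M
  i= 4: C-C =  0 → A
  i= 5: E-J = 21 → V
  i= 6: D-M = 17 → R
  i= 7: B-G = 21 → V
  i= 8: T-S =  1 → B
  i= 9: Q-E = 12 → M
  i=10: Q-Q =  0 → A
  i=11: R-W = 21 → V
  i=12: X-G = 17 → R
  i=13: F-K = 21 → V
  i=14: C-B =  1 → B
  i=15: P-D = 12 → M
  i=16: A-A =  0 → A
  i=17: A-F = 21 → V
  i=18: Z-I = 17 → R
  i=19: I-N = 21 → V
  i=20: N-M =  1 → B
  i=21: M-A = 12 → M
  i=22: S-S =  0 → A
  i=23: L-Q = 21 → V
  i=24: B-K = 17 → R
  i=25: K-P = 21 → V
  i=26: C-B =  1 → B
  i=27: F-T = 12 → M
  i=28: W-W =  0 → A
  i=29: O-T = 21 → V
  i=30: B-K = 17 → R
  i=31: C-H = 21 → V
  i=32: M-L =  1 → B
  shifts repeat with period 6: RVBMAV

RVBMAV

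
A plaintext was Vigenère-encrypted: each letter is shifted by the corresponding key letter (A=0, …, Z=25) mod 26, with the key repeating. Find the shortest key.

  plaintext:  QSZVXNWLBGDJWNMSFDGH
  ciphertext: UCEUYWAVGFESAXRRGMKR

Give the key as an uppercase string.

  i= 0: U-Q =  4 → E
  i= 1: C-S = 10 → K
  i= 2: E-Z =  5 → F
  i= 3: U-V = 25 → Z
  i= 4: Y-X =  1 → B
  i= 5: W-N =  9 → J
  i= 6: A-W =  4 → E
  i= 7: V-L = 10 → K
  i= 8: G-B =  5 → F
  i= 9: F-G = 25 → Z
  i=10: E-D =  1 → B
  i=11: S-J =  9 → J
  i=12: A-W =  4 → E
  i=13: X-N = 10 → K
  i=14: R-M =  5 → F
  i=15: R-S = 25 → Z
  i=16: G-F =  1 → B
  i=17: M-D =  9 → J
  i=18: K-G =  4 → E
  i=19: R-H = 10 → K
  shifts repeat with period 6: EKFZBJ

EKFZBJ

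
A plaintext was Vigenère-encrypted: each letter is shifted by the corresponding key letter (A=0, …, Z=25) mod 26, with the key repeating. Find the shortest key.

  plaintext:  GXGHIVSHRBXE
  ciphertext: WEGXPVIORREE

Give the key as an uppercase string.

QHA

  i= 0: W-G = 16 → Q
  i= 1: E-X =  7 → H
  i= 2: G-G =  0 → A
  i= 3: X-H = 16 → Q
  i= 4: P-I =  7 → H
  i= 5: V-V =  0 → A
  i= 6: I-S = 16 → Q
  i= 7: O-H =  7 → H
  i= 8: R-R =  0 → A
  i= 9: R-B = 16 → Q
  i=10: E-X =  7 → H
  i=11: E-E =  0 → A
  shifts repeat with period 3: QHA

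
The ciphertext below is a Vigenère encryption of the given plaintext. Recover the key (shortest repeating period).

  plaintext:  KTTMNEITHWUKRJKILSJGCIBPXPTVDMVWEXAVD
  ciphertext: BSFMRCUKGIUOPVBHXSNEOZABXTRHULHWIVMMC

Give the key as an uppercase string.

  i= 0: B-K = 17 → R
  i= 1: S-T = 25 → Z
  i= 2: F-T = 12 → M
  i= 3: M-M =  0 → A
  i= 4: R-N =  4 → E
  i= 5: C-E = 24 → Y
  i= 6: U-I = 12 → M
  i= 7: K-T = 17 → R
  i= 8: G-H = 25 → Z
  i= 9: I-W = 12 → M
  i=10: U-U =  0 → A
  i=11: O-K =  4 → E
  i=12: P-R = 24 → Y
  i=13: V-J = 12 → M
  i=14: B-K = 17 → R
  i=15: H-I = 25 → Z
  i=16: X-L = 12 → M
  i=17: S-S =  0 → A
  i=18: N-J =  4 → E
  i=19: E-G = 24 → Y
  i=20: O-C = 12 → M
  i=21: Z-I = 17 → R
  i=22: A-B = 25 → Z
  i=23: B-P = 12 → M
  i=24: X-X =  0 → A
  i=25: T-P =  4 → E
  i=26: R-T = 24 → Y
  i=27: H-V = 12 → M
  i=28: U-D = 17 → R
  i=29: L-M = 25 → Z
  i=30: H-V = 12 → M
  i=31: W-W =  0 → A
  i=32: I-E =  4 → E
  i=33: V-X = 24 → Y
  i=34: M-A = 12 → M
  i=35: M-V = 17 → R
  i=36: C-D = 25 → Z
  shifts repeat with period 7: RZMAEYM

RZMAEYM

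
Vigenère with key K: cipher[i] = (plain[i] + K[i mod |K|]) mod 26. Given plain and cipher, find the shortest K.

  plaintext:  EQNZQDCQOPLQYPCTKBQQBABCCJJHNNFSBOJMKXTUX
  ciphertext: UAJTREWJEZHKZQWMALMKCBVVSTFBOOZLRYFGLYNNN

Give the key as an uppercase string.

QKWUBBUT

  i= 0: U-E = 16 → Q
  i= 1: A-Q = 10 → K
  i= 2: J-N = 22 → W
  i= 3: T-Z = 20 → U
  i= 4: R-Q =  1 → B
  i= 5: E-D =  1 → B
  i= 6: W-C = 20 → U
  i= 7: J-Q = 19 → T
  i= 8: E-O = 16 → Q
  i= 9: Z-P = 10 → K
  i=10: H-L = 22 → W
  i=11: K-Q = 20 → U
  i=12: Z-Y =  1 → B
  i=13: Q-P =  1 → B
  i=14: W-C = 20 → U
  i=15: M-T = 19 → T
  i=16: A-K = 16 → Q
  i=17: L-B = 10 → K
  i=18: M-Q = 22 → W
  i=19: K-Q = 20 → U
  i=20: C-B =  1 → B
  i=21: B-A =  1 → B
  i=22: V-B = 20 → U
  i=23: V-C = 19 → T
  i=24: S-C = 16 → Q
  i=25: T-J = 10 → K
  i=26: F-J = 22 → W
  i=27: B-H = 20 → U
  i=28: O-N =  1 → B
  i=29: O-N =  1 → B
  i=30: Z-F = 20 → U
  i=31: L-S = 19 → T
  i=32: R-B = 16 → Q
  i=33: Y-O = 10 → K
  i=34: F-J = 22 → W
  i=35: G-M = 20 → U
  i=36: L-K =  1 → B
  i=37: Y-X =  1 → B
  i=38: N-T = 20 → U
  i=39: N-U = 19 → T
  i=40: N-X = 16 → Q
  shifts repeat with period 8: QKWUBBUT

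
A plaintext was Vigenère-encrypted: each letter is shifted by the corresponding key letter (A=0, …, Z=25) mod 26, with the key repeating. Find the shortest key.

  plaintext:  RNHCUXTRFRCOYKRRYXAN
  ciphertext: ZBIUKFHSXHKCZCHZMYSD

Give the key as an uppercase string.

  i= 0: Z-R =  8 → I
  i= 1: B-N = 14 → O
  i= 2: I-H =  1 → B
  i= 3: U-C = 18 → S
  i= 4: K-U = 16 → Q
  i= 5: F-X =  8 → I
  i= 6: H-T = 14 → O
  i= 7: S-R =  1 → B
  i= 8: X-F = 18 → S
  i= 9: H-R = 16 → Q
  i=10: K-C =  8 → I
  i=11: C-O = 14 → O
  i=12: Z-Y =  1 → B
  i=13: C-K = 18 → S
  i=14: H-R = 16 → Q
  i=15: Z-R =  8 → I
  i=16: M-Y = 14 → O
  i=17: Y-X =  1 → B
  i=18: S-A = 18 → S
  i=19: D-N = 16 → Q
  shifts repeat with period 5: IOBSQ

IOBSQ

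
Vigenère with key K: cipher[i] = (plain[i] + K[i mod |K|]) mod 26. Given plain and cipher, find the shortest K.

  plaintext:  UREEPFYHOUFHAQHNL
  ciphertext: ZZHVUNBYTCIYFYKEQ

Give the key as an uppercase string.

FIDR

  i= 0: Z-U =  5 → F
  i= 1: Z-R =  8 → I
  i= 2: H-E =  3 → D
  i= 3: V-E = 17 → R
  i= 4: U-P =  5 → F
  i= 5: N-F =  8 → I
  i= 6: B-Y =  3 → D
  i= 7: Y-H = 17 → R
  i= 8: T-O =  5 → F
  i= 9: C-U =  8 → I
  i=10: I-F =  3 → D
  i=11: Y-H = 17 → R
  i=12: F-A =  5 → F
  i=13: Y-Q =  8 → I
  i=14: K-H =  3 → D
  i=15: E-N = 17 → R
  i=16: Q-L =  5 → F
  shifts repeat with period 4: FIDR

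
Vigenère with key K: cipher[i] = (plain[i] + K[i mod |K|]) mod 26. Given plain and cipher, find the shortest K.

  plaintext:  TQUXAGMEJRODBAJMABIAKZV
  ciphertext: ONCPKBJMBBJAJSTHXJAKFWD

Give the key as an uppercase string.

VXISK

  i= 0: O-T = 21 → V
  i= 1: N-Q = 23 → X
  i= 2: C-U =  8 → I
  i= 3: P-X = 18 → S
  i= 4: K-A = 10 → K
  i= 5: B-G = 21 → V
  i= 6: J-M = 23 → X
  i= 7: M-E =  8 → I
  i= 8: B-J = 18 → S
  i= 9: B-R = 10 → K
  i=10: J-O = 21 → V
  i=11: A-D = 23 → X
  i=12: J-B =  8 → I
  i=13: S-A = 18 → S
  i=14: T-J = 10 → K
  i=15: H-M = 21 → V
  i=16: X-A = 23 → X
  i=17: J-B =  8 → I
  i=18: A-I = 18 → S
  i=19: K-A = 10 → K
  i=20: F-K = 21 → V
  i=21: W-Z = 23 → X
  i=22: D-V =  8 → I
  shifts repeat with period 5: VXISK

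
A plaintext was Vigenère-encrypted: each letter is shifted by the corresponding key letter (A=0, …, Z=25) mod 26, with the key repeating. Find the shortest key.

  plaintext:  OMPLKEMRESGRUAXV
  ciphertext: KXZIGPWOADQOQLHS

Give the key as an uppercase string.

  i= 0: K-O = 22 → W
  i= 1: X-M = 11 → L
  i= 2: Z-P = 10 → K
  i= 3: I-L = 23 → X
  i= 4: G-K = 22 → W
  i= 5: P-E = 11 → L
  i= 6: W-M = 10 → K
  i= 7: O-R = 23 → X
  i= 8: A-E = 22 → W
  i= 9: D-S = 11 → L
  i=10: Q-G = 10 → K
  i=11: O-R = 23 → X
  i=12: Q-U = 22 → W
  i=13: L-A = 11 → L
  i=14: H-X = 10 → K
  i=15: S-V = 23 → X
  shifts repeat with period 4: WLKX

WLKX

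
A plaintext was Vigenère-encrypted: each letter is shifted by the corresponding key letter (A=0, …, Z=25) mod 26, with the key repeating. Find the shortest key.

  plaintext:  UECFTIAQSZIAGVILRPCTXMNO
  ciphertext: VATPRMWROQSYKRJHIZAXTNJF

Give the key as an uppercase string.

BWRKYEW

  i= 0: V-U =  1 → B
  i= 1: A-E = 22 → W
  i= 2: T-C = 17 → R
  i= 3: P-F = 10 → K
  i= 4: R-T = 24 → Y
  i= 5: M-I =  4 → E
  i= 6: W-A = 22 → W
  i= 7: R-Q =  1 → B
  i= 8: O-S = 22 → W
  i= 9: Q-Z = 17 → R
  i=10: S-I = 10 → K
  i=11: Y-A = 24 → Y
  i=12: K-G =  4 → E
  i=13: R-V = 22 → W
  i=14: J-I =  1 → B
  i=15: H-L = 22 → W
  i=16: I-R = 17 → R
  i=17: Z-P = 10 → K
  i=18: A-C = 24 → Y
  i=19: X-T =  4 → E
  i=20: T-X = 22 → W
  i=21: N-M =  1 → B
  i=22: J-N = 22 → W
  i=23: F-O = 17 → R
  shifts repeat with period 7: BWRKYEW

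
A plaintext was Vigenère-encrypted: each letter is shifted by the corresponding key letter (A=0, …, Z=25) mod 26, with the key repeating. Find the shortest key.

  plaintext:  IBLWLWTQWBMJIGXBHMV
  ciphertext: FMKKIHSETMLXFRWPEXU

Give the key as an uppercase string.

XLZO

  i= 0: F-I = 23 → X
  i= 1: M-B = 11 → L
  i= 2: K-L = 25 → Z
  i= 3: K-W = 14 → O
  i= 4: I-L = 23 → X
  i= 5: H-W = 11 → L
  i= 6: S-T = 25 → Z
  i= 7: E-Q = 14 → O
  i= 8: T-W = 23 → X
  i= 9: M-B = 11 → L
  i=10: L-M = 25 → Z
  i=11: X-J = 14 → O
  i=12: F-I = 23 → X
  i=13: R-G = 11 → L
  i=14: W-X = 25 → Z
  i=15: P-B = 14 → O
  i=16: E-H = 23 → X
  i=17: X-M = 11 → L
  i=18: U-V = 25 → Z
  shifts repeat with period 4: XLZO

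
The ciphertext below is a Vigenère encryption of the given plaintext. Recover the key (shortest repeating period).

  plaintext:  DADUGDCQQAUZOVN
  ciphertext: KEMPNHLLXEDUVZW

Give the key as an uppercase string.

  i= 0: K-D =  7 → H
  i= 1: E-A =  4 → E
  i= 2: M-D =  9 → J
  i= 3: P-U = 21 → V
  i= 4: N-G =  7 → H
  i= 5: H-D =  4 → E
  i= 6: L-C =  9 → J
  i= 7: L-Q = 21 → V
  i= 8: X-Q =  7 → H
  i= 9: E-A =  4 → E
  i=10: D-U =  9 → J
  i=11: U-Z = 21 → V
  i=12: V-O =  7 → H
  i=13: Z-V =  4 → E
  i=14: W-N =  9 → J
  shifts repeat with period 4: HEJV

HEJV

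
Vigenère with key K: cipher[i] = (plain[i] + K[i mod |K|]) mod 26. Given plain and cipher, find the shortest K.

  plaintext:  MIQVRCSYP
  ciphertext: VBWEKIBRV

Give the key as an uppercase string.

  i= 0: V-M =  9 → J
  i= 1: B-I = 19 → T
  i= 2: W-Q =  6 → G
  i= 3: E-V =  9 → J
  i= 4: K-R = 19 → T
  i= 5: I-C =  6 → G
  i= 6: B-S =  9 → J
  i= 7: R-Y = 19 → T
  i= 8: V-P =  6 → G
  shifts repeat with period 3: JTG

JTG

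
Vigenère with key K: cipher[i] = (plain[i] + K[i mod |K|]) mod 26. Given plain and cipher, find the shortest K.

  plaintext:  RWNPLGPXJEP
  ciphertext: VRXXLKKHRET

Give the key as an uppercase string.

EVKIA

  i= 0: V-R =  4 → E
  i= 1: R-W = 21 → V
  i= 2: X-N = 10 → K
  i= 3: X-P =  8 → I
  i= 4: L-L =  0 → A
  i= 5: K-G =  4 → E
  i= 6: K-P = 21 → V
  i= 7: H-X = 10 → K
  i= 8: R-J =  8 → I
  i= 9: E-E =  0 → A
  i=10: T-P =  4 → E
  shifts repeat with period 5: EVKIA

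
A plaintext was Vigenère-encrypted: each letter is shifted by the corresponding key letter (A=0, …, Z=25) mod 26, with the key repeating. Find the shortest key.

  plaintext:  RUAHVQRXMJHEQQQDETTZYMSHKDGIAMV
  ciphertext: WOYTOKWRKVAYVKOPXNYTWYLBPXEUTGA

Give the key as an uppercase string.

FUYMTU

  i= 0: W-R =  5 → F
  i= 1: O-U = 20 → U
  i= 2: Y-A = 24 → Y
  i= 3: T-H = 12 → M
  i= 4: O-V = 19 → T
  i= 5: K-Q = 20 → U
  i= 6: W-R =  5 → F
  i= 7: R-X = 20 → U
  i= 8: K-M = 24 → Y
  i= 9: V-J = 12 → M
  i=10: A-H = 19 → T
  i=11: Y-E = 20 → U
  i=12: V-Q =  5 → F
  i=13: K-Q = 20 → U
  i=14: O-Q = 24 → Y
  i=15: P-D = 12 → M
  i=16: X-E = 19 → T
  i=17: N-T = 20 → U
  i=18: Y-T =  5 → F
  i=19: T-Z = 20 → U
  i=20: W-Y = 24 → Y
  i=21: Y-M = 12 → M
  i=22: L-S = 19 → T
  i=23: B-H = 20 → U
  i=24: P-K =  5 → F
  i=25: X-D = 20 → U
  i=26: E-G = 24 → Y
  i=27: U-I = 12 → M
  i=28: T-A = 19 → T
  i=29: G-M = 20 → U
  i=30: A-V =  5 → F
  shifts repeat with period 6: FUYMTU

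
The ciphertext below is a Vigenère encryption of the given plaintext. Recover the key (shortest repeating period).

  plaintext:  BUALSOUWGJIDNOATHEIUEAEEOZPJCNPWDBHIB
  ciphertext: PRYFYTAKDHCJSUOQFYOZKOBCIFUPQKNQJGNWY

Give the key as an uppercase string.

  i= 0: P-B = 14 → O
  i= 1: R-U = 23 → X
  i= 2: Y-A = 24 → Y
  i= 3: F-L = 20 → U
  i= 4: Y-S =  6 → G
  i= 5: T-O =  5 → F
  i= 6: A-U =  6 → G
  i= 7: K-W = 14 → O
  i= 8: D-G = 23 → X
  i= 9: H-J = 24 → Y
  i=10: C-I = 20 → U
  i=11: J-D =  6 → G
  i=12: S-N =  5 → F
  i=13: U-O =  6 → G
  i=14: O-A = 14 → O
  i=15: Q-T = 23 → X
  i=16: F-H = 24 → Y
  i=17: Y-E = 20 → U
  i=18: O-I =  6 → G
  i=19: Z-U =  5 → F
  i=20: K-E =  6 → G
  i=21: O-A = 14 → O
  i=22: B-E = 23 → X
  i=23: C-E = 24 → Y
  i=24: I-O = 20 → U
  i=25: F-Z =  6 → G
  i=26: U-P =  5 → F
  i=27: P-J =  6 → G
  i=28: Q-C = 14 → O
  i=29: K-N = 23 → X
  i=30: N-P = 24 → Y
  i=31: Q-W = 20 → U
  i=32: J-D =  6 → G
  i=33: G-B =  5 → F
  i=34: N-H =  6 → G
  i=35: W-I = 14 → O
  i=36: Y-B = 23 → X
  shifts repeat with period 7: OXYUGFG

OXYUGFG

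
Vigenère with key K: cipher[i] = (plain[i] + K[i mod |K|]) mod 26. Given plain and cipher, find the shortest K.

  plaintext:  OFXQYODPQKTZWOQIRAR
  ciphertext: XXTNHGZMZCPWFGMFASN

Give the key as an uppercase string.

JSWX

  i= 0: X-O =  9 → J
  i= 1: X-F = 18 → S
  i= 2: T-X = 22 → W
  i= 3: N-Q = 23 → X
  i= 4: H-Y =  9 → J
  i= 5: G-O = 18 → S
  i= 6: Z-D = 22 → W
  i= 7: M-P = 23 → X
  i= 8: Z-Q =  9 → J
  i= 9: C-K = 18 → S
  i=10: P-T = 22 → W
  i=11: W-Z = 23 → X
  i=12: F-W =  9 → J
  i=13: G-O = 18 → S
  i=14: M-Q = 22 → W
  i=15: F-I = 23 → X
  i=16: A-R =  9 → J
  i=17: S-A = 18 → S
  i=18: N-R = 22 → W
  shifts repeat with period 4: JSWX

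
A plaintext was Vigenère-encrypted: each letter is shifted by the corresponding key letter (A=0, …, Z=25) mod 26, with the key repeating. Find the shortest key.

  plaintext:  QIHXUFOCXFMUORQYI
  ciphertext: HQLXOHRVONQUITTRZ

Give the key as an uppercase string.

  i= 0: H-Q = 17 → R
  i= 1: Q-I =  8 → I
  i= 2: L-H =  4 → E
  i= 3: X-X =  0 → A
  i= 4: O-U = 20 → U
  i= 5: H-F =  2 → C
  i= 6: R-O =  3 → D
  i= 7: V-C = 19 → T
  i= 8: O-X = 17 → R
  i= 9: N-F =  8 → I
  i=10: Q-M =  4 → E
  i=11: U-U =  0 → A
  i=12: I-O = 20 → U
  i=13: T-R =  2 → C
  i=14: T-Q =  3 → D
  i=15: R-Y = 19 → T
  i=16: Z-I = 17 → R
  shifts repeat with period 8: RIEAUCDT

RIEAUCDT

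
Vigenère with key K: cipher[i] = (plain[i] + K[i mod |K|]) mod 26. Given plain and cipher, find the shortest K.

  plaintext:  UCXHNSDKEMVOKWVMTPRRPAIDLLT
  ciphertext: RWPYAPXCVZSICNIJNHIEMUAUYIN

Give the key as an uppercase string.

  i= 0: R-U = 23 → X
  i= 1: W-C = 20 → U
  i= 2: P-X = 18 → S
  i= 3: Y-H = 17 → R
  i= 4: A-N = 13 → N
  i= 5: P-S = 23 → X
  i= 6: X-D = 20 → U
  i= 7: C-K = 18 → S
  i= 8: V-E = 17 → R
  i= 9: Z-M = 13 → N
  i=10: S-V = 23 → X
  i=11: I-O = 20 → U
  i=12: C-K = 18 → S
  i=13: N-W = 17 → R
  i=14: I-V = 13 → N
  i=15: J-M = 23 → X
  i=16: N-T = 20 → U
  i=17: H-P = 18 → S
  i=18: I-R = 17 → R
  i=19: E-R = 13 → N
  i=20: M-P = 23 → X
  i=21: U-A = 20 → U
  i=22: A-I = 18 → S
  i=23: U-D = 17 → R
  i=24: Y-L = 13 → N
  i=25: I-L = 23 → X
  i=26: N-T = 20 → U
  shifts repeat with period 5: XUSRN

XUSRN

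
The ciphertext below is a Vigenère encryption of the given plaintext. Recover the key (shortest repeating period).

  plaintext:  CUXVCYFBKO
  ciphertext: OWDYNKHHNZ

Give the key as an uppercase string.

MCGDL

  i= 0: O-C = 12 → M
  i= 1: W-U =  2 → C
  i= 2: D-X =  6 → G
  i= 3: Y-V =  3 → D
  i= 4: N-C = 11 → L
  i= 5: K-Y = 12 → M
  i= 6: H-F =  2 → C
  i= 7: H-B =  6 → G
  i= 8: N-K =  3 → D
  i= 9: Z-O = 11 → L
  shifts repeat with period 5: MCGDL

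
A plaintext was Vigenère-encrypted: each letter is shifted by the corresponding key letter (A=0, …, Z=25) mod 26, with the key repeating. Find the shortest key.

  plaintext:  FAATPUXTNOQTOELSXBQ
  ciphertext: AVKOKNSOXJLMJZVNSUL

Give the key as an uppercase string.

  i= 0: A-F = 21 → V
  i= 1: V-A = 21 → V
  i= 2: K-A = 10 → K
  i= 3: O-T = 21 → V
  i= 4: K-P = 21 → V
  i= 5: N-U = 19 → T
  i= 6: S-X = 21 → V
  i= 7: O-T = 21 → V
  i= 8: X-N = 10 → K
  i= 9: J-O = 21 → V
  i=10: L-Q = 21 → V
  i=11: M-T = 19 → T
  i=12: J-O = 21 → V
  i=13: Z-E = 21 → V
  i=14: V-L = 10 → K
  i=15: N-S = 21 → V
  i=16: S-X = 21 → V
  i=17: U-B = 19 → T
  i=18: L-Q = 21 → V
  shifts repeat with period 6: VVKVVT

VVKVVT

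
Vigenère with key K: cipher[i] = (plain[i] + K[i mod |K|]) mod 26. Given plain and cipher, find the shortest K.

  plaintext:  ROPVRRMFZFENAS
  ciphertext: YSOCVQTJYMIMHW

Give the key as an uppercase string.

HEZ

  i= 0: Y-R =  7 → H
  i= 1: S-O =  4 → E
  i= 2: O-P = 25 → Z
  i= 3: C-V =  7 → H
  i= 4: V-R =  4 → E
  i= 5: Q-R = 25 → Z
  i= 6: T-M =  7 → H
  i= 7: J-F =  4 → E
  i= 8: Y-Z = 25 → Z
  i= 9: M-F =  7 → H
  i=10: I-E =  4 → E
  i=11: M-N = 25 → Z
  i=12: H-A =  7 → H
  i=13: W-S =  4 → E
  shifts repeat with period 3: HEZ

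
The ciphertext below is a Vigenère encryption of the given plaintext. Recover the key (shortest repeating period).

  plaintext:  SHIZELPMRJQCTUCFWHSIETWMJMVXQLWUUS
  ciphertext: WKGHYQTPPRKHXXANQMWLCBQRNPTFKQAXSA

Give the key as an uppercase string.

EDYIUF

  i= 0: W-S =  4 → E
  i= 1: K-H =  3 → D
  i= 2: G-I = 24 → Y
  i= 3: H-Z =  8 → I
  i= 4: Y-E = 20 → U
  i= 5: Q-L =  5 → F
  i= 6: T-P =  4 → E
  i= 7: P-M =  3 → D
  i= 8: P-R = 24 → Y
  i= 9: R-J =  8 → I
  i=10: K-Q = 20 → U
  i=11: H-C =  5 → F
  i=12: X-T =  4 → E
  i=13: X-U =  3 → D
  i=14: A-C = 24 → Y
  i=15: N-F =  8 → I
  i=16: Q-W = 20 → U
  i=17: M-H =  5 → F
  i=18: W-S =  4 → E
  i=19: L-I =  3 → D
  i=20: C-E = 24 → Y
  i=21: B-T =  8 → I
  i=22: Q-W = 20 → U
  i=23: R-M =  5 → F
  i=24: N-J =  4 → E
  i=25: P-M =  3 → D
  i=26: T-V = 24 → Y
  i=27: F-X =  8 → I
  i=28: K-Q = 20 → U
  i=29: Q-L =  5 → F
  i=30: A-W =  4 → E
  i=31: X-U =  3 → D
  i=32: S-U = 24 → Y
  i=33: A-S =  8 → I
  shifts repeat with period 6: EDYIUF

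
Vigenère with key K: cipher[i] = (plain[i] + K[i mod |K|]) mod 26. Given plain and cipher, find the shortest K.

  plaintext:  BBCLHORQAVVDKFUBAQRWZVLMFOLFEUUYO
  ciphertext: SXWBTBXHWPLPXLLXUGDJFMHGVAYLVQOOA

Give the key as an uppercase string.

  i= 0: S-B = 17 → R
  i= 1: X-B = 22 → W
  i= 2: W-C = 20 → U
  i= 3: B-L = 16 → Q
  i= 4: T-H = 12 → M
  i= 5: B-O = 13 → N
  i= 6: X-R =  6 → G
  i= 7: H-Q = 17 → R
  i= 8: W-A = 22 → W
  i= 9: P-V = 20 → U
  i=10: L-V = 16 → Q
  i=11: P-D = 12 → M
  i=12: X-K = 13 → N
  i=13: L-F =  6 → G
  i=14: L-U = 17 → R
  i=15: X-B = 22 → W
  i=16: U-A = 20 → U
  i=17: G-Q = 16 → Q
  i=18: D-R = 12 → M
  i=19: J-W = 13 → N
  i=20: F-Z =  6 → G
  i=21: M-V = 17 → R
  i=22: H-L = 22 → W
  i=23: G-M = 20 → U
  i=24: V-F = 16 → Q
  i=25: A-O = 12 → M
  i=26: Y-L = 13 → N
  i=27: L-F =  6 → G
  i=28: V-E = 17 → R
  i=29: Q-U = 22 → W
  i=30: O-U = 20 → U
  i=31: O-Y = 16 → Q
  i=32: A-O = 12 → M
  shifts repeat with period 7: RWUQMNG

RWUQMNG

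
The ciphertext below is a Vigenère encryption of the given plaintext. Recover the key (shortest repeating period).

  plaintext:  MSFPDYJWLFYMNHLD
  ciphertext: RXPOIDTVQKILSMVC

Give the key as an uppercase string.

  i= 0: R-M =  5 → F
  i= 1: X-S =  5 → F
  i= 2: P-F = 10 → K
  i= 3: O-P = 25 → Z
  i= 4: I-D =  5 → F
  i= 5: D-Y =  5 → F
  i= 6: T-J = 10 → K
  i= 7: V-W = 25 → Z
  i= 8: Q-L =  5 → F
  i= 9: K-F =  5 → F
  i=10: I-Y = 10 → K
  i=11: L-M = 25 → Z
  i=12: S-N =  5 → F
  i=13: M-H =  5 → F
  i=14: V-L = 10 → K
  i=15: C-D = 25 → Z
  shifts repeat with period 4: FFKZ

FFKZ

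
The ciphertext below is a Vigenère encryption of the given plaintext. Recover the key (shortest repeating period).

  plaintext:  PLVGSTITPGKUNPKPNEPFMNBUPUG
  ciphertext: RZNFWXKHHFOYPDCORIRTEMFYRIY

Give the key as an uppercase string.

COSZEE

  i= 0: R-P =  2 → C
  i= 1: Z-L = 14 → O
  i= 2: N-V = 18 → S
  i= 3: F-G = 25 → Z
  i= 4: W-S =  4 → E
  i= 5: X-T =  4 → E
  i= 6: K-I =  2 → C
  i= 7: H-T = 14 → O
  i= 8: H-P = 18 → S
  i= 9: F-G = 25 → Z
  i=10: O-K =  4 → E
  i=11: Y-U =  4 → E
  i=12: P-N =  2 → C
  i=13: D-P = 14 → O
  i=14: C-K = 18 → S
  i=15: O-P = 25 → Z
  i=16: R-N =  4 → E
  i=17: I-E =  4 → E
  i=18: R-P =  2 → C
  i=19: T-F = 14 → O
  i=20: E-M = 18 → S
  i=21: M-N = 25 → Z
  i=22: F-B =  4 → E
  i=23: Y-U =  4 → E
  i=24: R-P =  2 → C
  i=25: I-U = 14 → O
  i=26: Y-G = 18 → S
  shifts repeat with period 6: COSZEE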